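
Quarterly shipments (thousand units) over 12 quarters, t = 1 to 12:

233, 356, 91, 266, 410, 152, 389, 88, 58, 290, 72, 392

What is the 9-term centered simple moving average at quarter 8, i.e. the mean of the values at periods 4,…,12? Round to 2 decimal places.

Sum of periods 4–12: 266 + 410 + 152 + 389 + 88 + 58 + 290 + 72 + 392 = 2117
Divide by 9: 2117 / 9 = 235.22

235.22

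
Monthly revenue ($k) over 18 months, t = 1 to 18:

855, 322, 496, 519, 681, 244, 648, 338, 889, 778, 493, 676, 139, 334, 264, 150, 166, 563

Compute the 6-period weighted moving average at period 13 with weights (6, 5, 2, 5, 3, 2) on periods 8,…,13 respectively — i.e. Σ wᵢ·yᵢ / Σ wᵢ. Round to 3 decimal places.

Weighted sum: 6·338 + 5·889 + 2·778 + 5·493 + 3·676 + 2·139 = 2028 + 4445 + 1556 + 2465 + 2028 + 278 = 12800
Weight total: 6 + 5 + 2 + 5 + 3 + 2 = 23
WMA = 12800 / 23 = 556.522

556.522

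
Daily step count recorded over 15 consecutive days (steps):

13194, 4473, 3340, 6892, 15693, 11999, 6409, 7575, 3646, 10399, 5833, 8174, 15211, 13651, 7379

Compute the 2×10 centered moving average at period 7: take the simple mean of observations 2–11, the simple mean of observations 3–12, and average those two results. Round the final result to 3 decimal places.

7810.950

Sum over 2–11: 4473 + 3340 + 6892 + 15693 + 11999 + 6409 + 7575 + 3646 + 10399 + 5833 = 76259
Sum over 3–12: 3340 + 6892 + 15693 + 11999 + 6409 + 7575 + 3646 + 10399 + 5833 + 8174 = 79960
CMA at t=7 = (76259 + 79960) / (2·10) = 156219 / 20 = 7810.950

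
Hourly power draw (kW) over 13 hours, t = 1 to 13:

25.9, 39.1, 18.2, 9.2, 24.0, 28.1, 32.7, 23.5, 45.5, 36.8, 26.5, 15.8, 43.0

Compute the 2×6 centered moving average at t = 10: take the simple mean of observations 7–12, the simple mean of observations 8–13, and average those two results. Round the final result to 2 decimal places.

Sum over 7–12: 32.7 + 23.5 + 45.5 + 36.8 + 26.5 + 15.8 = 180.8
Sum over 8–13: 23.5 + 45.5 + 36.8 + 26.5 + 15.8 + 43.0 = 191.1
CMA at t=10 = (180.8 + 191.1) / (2·6) = 371.9 / 12 = 30.99

30.99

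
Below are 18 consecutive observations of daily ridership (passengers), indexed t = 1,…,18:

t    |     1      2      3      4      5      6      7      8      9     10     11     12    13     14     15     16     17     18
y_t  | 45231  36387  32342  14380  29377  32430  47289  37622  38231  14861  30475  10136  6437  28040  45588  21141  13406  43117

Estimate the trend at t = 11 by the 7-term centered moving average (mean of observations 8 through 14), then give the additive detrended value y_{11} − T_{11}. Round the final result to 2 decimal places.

6789.00

Trend T_11 = (37622 + 38231 + 14861 + 30475 + 10136 + 6437 + 28040) / 7 = 165802/7 = 23686.0000
Detrended value: 30475 − 23686.0000 = 6789.00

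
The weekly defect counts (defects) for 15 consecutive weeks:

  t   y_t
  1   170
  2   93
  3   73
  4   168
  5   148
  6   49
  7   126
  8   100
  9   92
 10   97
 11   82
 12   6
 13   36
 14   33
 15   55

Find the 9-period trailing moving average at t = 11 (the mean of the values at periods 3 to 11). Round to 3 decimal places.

103.889

Sum of periods 3–11: 73 + 168 + 148 + 49 + 126 + 100 + 92 + 97 + 82 = 935
Divide by 9: 935 / 9 = 103.889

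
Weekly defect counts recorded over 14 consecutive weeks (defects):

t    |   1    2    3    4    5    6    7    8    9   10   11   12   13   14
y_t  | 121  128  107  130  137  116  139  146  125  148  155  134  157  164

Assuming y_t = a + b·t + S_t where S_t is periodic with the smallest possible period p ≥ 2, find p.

3

First differences y_{t+1} − y_t: 7, -21, 23, 7, -21, 23, 7, -21, …
The difference pattern repeats every 3 terms and not for any smaller step, so p = 3.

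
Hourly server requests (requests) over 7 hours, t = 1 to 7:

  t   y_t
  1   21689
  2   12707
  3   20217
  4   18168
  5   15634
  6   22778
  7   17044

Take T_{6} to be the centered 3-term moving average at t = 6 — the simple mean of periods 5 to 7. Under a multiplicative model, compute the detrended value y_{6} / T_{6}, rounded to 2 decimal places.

Trend T_6 = (15634 + 22778 + 17044) / 3 = 55456/3 = 18485.3333
Ratio to trend: 22778 / 18485.3333 = 1.23

1.23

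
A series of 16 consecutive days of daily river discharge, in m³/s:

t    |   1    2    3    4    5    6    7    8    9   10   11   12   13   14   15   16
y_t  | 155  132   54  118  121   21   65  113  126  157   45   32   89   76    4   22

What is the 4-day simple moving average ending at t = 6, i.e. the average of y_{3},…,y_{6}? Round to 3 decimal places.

78.500

Sum of periods 3–6: 54 + 118 + 121 + 21 = 314
Divide by 4: 314 / 4 = 78.500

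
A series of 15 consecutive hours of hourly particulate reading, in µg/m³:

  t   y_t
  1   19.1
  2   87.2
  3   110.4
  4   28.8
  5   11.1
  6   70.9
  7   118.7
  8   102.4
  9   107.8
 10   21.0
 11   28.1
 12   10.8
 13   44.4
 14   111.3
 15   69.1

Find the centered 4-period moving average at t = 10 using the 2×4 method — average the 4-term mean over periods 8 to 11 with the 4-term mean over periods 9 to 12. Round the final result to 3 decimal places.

Sum over 8–11: 102.4 + 107.8 + 21.0 + 28.1 = 259.3
Sum over 9–12: 107.8 + 21.0 + 28.1 + 10.8 = 167.7
CMA at t=10 = (259.3 + 167.7) / (2·4) = 427.0 / 8 = 53.375

53.375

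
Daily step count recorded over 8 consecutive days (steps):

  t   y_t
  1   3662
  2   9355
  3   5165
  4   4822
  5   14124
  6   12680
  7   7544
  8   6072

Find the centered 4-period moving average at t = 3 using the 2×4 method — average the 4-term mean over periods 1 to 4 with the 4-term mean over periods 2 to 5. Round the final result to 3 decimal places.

7058.750

Sum over 1–4: 3662 + 9355 + 5165 + 4822 = 23004
Sum over 2–5: 9355 + 5165 + 4822 + 14124 = 33466
CMA at t=3 = (23004 + 33466) / (2·4) = 56470 / 8 = 7058.750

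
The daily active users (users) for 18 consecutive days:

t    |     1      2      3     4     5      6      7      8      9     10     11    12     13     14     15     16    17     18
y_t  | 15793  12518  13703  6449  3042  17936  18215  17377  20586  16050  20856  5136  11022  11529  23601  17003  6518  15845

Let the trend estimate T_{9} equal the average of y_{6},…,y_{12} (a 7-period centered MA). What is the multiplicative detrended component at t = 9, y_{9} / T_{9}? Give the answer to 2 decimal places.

1.24

Trend T_9 = (17936 + 18215 + 17377 + 20586 + 16050 + 20856 + 5136) / 7 = 116156/7 = 16593.7143
Ratio to trend: 20586 / 16593.7143 = 1.24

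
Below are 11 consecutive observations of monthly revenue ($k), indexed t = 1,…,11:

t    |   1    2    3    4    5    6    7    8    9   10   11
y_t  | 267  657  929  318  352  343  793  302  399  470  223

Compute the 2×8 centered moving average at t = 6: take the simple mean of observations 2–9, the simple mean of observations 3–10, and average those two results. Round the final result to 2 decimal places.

499.94

Sum over 2–9: 657 + 929 + 318 + 352 + 343 + 793 + 302 + 399 = 4093
Sum over 3–10: 929 + 318 + 352 + 343 + 793 + 302 + 399 + 470 = 3906
CMA at t=6 = (4093 + 3906) / (2·8) = 7999 / 16 = 499.94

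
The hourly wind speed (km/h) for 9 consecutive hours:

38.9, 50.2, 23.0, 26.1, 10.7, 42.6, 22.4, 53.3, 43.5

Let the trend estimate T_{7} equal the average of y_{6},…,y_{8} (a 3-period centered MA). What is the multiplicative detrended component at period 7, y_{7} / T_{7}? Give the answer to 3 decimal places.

0.568

Trend T_7 = (42.6 + 22.4 + 53.3) / 3 = 118.3/3 = 39.43333
Ratio to trend: 22.4 / 39.43333 = 0.568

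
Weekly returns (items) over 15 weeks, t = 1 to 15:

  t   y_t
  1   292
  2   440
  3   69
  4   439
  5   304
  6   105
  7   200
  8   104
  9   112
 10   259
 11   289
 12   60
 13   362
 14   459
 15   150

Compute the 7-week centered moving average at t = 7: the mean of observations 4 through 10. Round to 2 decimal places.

217.57

Sum of periods 4–10: 439 + 304 + 105 + 200 + 104 + 112 + 259 = 1523
Divide by 7: 1523 / 7 = 217.57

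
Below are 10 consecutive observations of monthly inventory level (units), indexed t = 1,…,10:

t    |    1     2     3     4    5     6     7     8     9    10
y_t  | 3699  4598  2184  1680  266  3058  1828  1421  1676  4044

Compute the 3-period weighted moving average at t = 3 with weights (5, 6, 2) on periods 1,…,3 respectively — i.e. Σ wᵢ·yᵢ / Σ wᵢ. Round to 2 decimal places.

Weighted sum: 5·3699 + 6·4598 + 2·2184 = 18495 + 27588 + 4368 = 50451
Weight total: 5 + 6 + 2 = 13
WMA = 50451 / 13 = 3880.85

3880.85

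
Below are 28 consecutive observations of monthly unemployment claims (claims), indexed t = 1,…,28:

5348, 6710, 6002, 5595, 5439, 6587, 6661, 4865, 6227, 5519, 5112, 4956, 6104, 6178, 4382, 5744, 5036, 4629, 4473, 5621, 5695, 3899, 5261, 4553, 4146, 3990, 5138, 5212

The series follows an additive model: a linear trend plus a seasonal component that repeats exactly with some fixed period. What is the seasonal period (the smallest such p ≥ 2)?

First differences y_{t+1} − y_t: 1362, -708, -407, -156, 1148, 74, -1796, 1362, -708, -407, -156, 1148, 74, -1796, 1362, -708, …
The difference pattern repeats every 7 terms and not for any smaller step, so p = 7.

7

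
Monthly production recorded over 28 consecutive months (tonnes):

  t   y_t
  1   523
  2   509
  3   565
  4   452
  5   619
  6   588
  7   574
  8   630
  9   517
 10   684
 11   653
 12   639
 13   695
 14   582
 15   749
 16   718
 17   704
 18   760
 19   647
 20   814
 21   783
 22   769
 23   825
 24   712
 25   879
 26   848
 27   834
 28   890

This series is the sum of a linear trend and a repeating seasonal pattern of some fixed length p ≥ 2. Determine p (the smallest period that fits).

5

First differences y_{t+1} − y_t: -14, 56, -113, 167, -31, -14, 56, -113, 167, -31, -14, 56, …
The difference pattern repeats every 5 terms and not for any smaller step, so p = 5.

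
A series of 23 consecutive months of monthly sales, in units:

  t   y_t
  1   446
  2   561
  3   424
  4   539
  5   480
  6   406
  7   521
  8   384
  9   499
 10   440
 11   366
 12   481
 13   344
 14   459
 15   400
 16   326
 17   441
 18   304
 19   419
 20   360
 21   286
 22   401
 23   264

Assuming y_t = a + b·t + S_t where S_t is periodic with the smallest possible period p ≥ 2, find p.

5

First differences y_{t+1} − y_t: 115, -137, 115, -59, -74, 115, -137, 115, -59, -74, 115, -137, …
The difference pattern repeats every 5 terms and not for any smaller step, so p = 5.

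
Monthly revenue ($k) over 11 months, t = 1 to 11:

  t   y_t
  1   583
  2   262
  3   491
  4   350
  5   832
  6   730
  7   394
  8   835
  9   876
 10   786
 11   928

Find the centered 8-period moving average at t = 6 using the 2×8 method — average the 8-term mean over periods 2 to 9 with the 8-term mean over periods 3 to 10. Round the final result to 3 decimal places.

629.000

Sum over 2–9: 262 + 491 + 350 + 832 + 730 + 394 + 835 + 876 = 4770
Sum over 3–10: 491 + 350 + 832 + 730 + 394 + 835 + 876 + 786 = 5294
CMA at t=6 = (4770 + 5294) / (2·8) = 10064 / 16 = 629.000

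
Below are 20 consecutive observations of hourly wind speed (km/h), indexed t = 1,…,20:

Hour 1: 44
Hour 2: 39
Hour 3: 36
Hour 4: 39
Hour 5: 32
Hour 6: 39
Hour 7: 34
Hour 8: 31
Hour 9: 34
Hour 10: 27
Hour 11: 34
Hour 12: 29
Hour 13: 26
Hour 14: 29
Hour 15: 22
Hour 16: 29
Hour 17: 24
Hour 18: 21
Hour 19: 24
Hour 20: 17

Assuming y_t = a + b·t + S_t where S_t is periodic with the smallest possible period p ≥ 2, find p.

First differences y_{t+1} − y_t: -5, -3, 3, -7, 7, -5, -3, 3, -7, 7, -5, -3, …
The difference pattern repeats every 5 terms and not for any smaller step, so p = 5.

5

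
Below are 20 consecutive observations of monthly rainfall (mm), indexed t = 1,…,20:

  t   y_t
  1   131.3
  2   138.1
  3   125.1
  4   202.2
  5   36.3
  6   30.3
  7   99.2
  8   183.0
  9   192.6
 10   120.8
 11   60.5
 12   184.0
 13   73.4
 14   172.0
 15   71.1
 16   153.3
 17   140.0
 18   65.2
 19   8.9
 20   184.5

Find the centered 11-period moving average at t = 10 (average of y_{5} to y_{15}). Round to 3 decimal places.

111.200

Sum of periods 5–15: 36.3 + 30.3 + 99.2 + 183.0 + 192.6 + 120.8 + 60.5 + 184.0 + 73.4 + 172.0 + 71.1 = 1223.2
Divide by 11: 1223.2 / 11 = 111.200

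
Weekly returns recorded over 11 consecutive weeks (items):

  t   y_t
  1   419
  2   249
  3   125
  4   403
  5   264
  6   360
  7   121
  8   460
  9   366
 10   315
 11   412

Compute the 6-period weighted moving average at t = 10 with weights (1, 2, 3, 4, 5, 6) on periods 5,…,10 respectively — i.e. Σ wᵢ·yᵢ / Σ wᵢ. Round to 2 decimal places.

Weighted sum: 1·264 + 2·360 + 3·121 + 4·460 + 5·366 + 6·315 = 264 + 720 + 363 + 1840 + 1830 + 1890 = 6907
Weight total: 1 + 2 + 3 + 4 + 5 + 6 = 21
WMA = 6907 / 21 = 328.90

328.90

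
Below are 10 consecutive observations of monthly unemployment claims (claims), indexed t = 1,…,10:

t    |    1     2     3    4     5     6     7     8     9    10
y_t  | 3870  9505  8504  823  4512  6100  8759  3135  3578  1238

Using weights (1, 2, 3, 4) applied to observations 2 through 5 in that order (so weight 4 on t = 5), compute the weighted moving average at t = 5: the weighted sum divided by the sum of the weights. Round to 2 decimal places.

Weighted sum: 1·9505 + 2·8504 + 3·823 + 4·4512 = 9505 + 17008 + 2469 + 18048 = 47030
Weight total: 1 + 2 + 3 + 4 = 10
WMA = 47030 / 10 = 4703.00

4703.00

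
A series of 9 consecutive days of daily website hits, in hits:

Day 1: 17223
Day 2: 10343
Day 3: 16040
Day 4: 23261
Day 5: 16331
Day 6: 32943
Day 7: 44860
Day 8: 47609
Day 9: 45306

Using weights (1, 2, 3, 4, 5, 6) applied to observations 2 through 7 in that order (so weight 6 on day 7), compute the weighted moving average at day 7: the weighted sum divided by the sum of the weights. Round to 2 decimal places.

29114.52

Weighted sum: 1·10343 + 2·16040 + 3·23261 + 4·16331 + 5·32943 + 6·44860 = 10343 + 32080 + 69783 + 65324 + 164715 + 269160 = 611405
Weight total: 1 + 2 + 3 + 4 + 5 + 6 = 21
WMA = 611405 / 21 = 29114.52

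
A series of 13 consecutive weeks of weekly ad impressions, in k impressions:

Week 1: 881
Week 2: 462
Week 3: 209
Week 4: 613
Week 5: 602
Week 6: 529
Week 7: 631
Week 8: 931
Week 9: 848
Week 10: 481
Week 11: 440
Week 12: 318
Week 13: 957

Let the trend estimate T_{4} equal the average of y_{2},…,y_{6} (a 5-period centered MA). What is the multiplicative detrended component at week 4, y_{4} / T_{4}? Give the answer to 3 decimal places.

1.269

Trend T_4 = (462 + 209 + 613 + 602 + 529) / 5 = 2415/5 = 483.00000
Ratio to trend: 613 / 483.00000 = 1.269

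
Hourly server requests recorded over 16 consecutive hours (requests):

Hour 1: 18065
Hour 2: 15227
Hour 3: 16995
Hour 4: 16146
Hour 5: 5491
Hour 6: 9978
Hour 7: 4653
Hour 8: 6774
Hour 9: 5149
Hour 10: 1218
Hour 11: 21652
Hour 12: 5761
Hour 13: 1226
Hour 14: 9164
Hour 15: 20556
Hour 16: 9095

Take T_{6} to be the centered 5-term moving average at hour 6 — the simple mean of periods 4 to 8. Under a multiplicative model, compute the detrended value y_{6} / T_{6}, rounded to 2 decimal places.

1.16

Trend T_6 = (16146 + 5491 + 9978 + 4653 + 6774) / 5 = 43042/5 = 8608.4000
Ratio to trend: 9978 / 8608.4000 = 1.16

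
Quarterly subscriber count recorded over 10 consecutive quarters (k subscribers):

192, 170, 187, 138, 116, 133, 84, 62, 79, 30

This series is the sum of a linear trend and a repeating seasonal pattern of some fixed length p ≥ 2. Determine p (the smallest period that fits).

First differences y_{t+1} − y_t: -22, 17, -49, -22, 17, -49, -22, 17, …
The difference pattern repeats every 3 terms and not for any smaller step, so p = 3.

3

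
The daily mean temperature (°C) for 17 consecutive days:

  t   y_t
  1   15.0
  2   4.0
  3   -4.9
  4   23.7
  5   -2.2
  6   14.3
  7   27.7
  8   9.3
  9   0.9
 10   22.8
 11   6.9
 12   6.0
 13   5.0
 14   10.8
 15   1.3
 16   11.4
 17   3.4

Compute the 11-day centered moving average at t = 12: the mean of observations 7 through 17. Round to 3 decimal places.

Sum of periods 7–17: 27.7 + 9.3 + 0.9 + 22.8 + 6.9 + 6.0 + 5.0 + 10.8 + 1.3 + 11.4 + 3.4 = 105.5
Divide by 11: 105.5 / 11 = 9.591

9.591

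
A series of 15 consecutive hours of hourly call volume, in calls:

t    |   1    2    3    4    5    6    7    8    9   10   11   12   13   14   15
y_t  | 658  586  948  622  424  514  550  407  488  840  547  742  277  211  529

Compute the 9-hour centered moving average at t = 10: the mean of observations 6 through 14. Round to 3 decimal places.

508.444

Sum of periods 6–14: 514 + 550 + 407 + 488 + 840 + 547 + 742 + 277 + 211 = 4576
Divide by 9: 4576 / 9 = 508.444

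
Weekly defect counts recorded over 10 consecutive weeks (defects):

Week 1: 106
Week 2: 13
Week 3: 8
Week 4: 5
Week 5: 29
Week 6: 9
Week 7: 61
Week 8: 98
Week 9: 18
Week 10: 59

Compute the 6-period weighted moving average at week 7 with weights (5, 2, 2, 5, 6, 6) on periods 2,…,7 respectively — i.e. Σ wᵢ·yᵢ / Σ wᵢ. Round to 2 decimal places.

25.23

Weighted sum: 5·13 + 2·8 + 2·5 + 5·29 + 6·9 + 6·61 = 65 + 16 + 10 + 145 + 54 + 366 = 656
Weight total: 5 + 2 + 2 + 5 + 6 + 6 = 26
WMA = 656 / 26 = 25.23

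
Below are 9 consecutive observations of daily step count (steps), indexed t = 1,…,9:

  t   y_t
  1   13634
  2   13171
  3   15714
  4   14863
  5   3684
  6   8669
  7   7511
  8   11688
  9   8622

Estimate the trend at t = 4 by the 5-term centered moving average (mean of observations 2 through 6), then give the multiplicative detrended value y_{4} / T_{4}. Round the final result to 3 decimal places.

Trend T_4 = (13171 + 15714 + 14863 + 3684 + 8669) / 5 = 56101/5 = 11220.20000
Ratio to trend: 14863 / 11220.20000 = 1.325

1.325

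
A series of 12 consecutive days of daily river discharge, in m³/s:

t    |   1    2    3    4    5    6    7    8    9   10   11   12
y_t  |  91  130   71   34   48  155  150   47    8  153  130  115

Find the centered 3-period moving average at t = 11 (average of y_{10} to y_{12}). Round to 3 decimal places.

Sum of periods 10–12: 153 + 130 + 115 = 398
Divide by 3: 398 / 3 = 132.667

132.667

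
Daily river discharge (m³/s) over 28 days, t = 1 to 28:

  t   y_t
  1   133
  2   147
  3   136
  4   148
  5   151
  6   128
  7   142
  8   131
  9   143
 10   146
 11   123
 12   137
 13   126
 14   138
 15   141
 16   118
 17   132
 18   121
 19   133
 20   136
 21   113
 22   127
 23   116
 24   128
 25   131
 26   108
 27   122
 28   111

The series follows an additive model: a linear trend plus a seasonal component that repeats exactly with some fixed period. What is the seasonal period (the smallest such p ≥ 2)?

First differences y_{t+1} − y_t: 14, -11, 12, 3, -23, 14, -11, 12, 3, -23, 14, -11, …
The difference pattern repeats every 5 terms and not for any smaller step, so p = 5.

5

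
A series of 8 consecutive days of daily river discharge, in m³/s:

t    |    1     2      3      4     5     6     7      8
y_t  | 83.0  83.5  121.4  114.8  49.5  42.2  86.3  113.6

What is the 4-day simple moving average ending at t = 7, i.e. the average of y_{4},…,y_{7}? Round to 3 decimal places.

73.200

Sum of periods 4–7: 114.8 + 49.5 + 42.2 + 86.3 = 292.8
Divide by 4: 292.8 / 4 = 73.200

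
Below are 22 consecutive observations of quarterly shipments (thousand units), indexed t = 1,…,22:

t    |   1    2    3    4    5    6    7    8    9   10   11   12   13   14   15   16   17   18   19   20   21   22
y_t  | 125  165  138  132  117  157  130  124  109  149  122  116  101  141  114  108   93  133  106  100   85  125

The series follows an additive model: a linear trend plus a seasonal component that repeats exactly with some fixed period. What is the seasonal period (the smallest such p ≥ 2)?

4

First differences y_{t+1} − y_t: 40, -27, -6, -15, 40, -27, -6, -15, 40, -27, …
The difference pattern repeats every 4 terms and not for any smaller step, so p = 4.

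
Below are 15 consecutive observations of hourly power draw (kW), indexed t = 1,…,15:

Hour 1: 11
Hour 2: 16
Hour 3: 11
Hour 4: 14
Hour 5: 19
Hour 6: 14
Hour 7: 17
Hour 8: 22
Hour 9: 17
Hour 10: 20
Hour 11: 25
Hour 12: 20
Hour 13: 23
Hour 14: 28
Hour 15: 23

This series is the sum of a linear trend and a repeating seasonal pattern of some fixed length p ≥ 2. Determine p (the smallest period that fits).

First differences y_{t+1} − y_t: 5, -5, 3, 5, -5, 3, 5, -5, …
The difference pattern repeats every 3 terms and not for any smaller step, so p = 3.

3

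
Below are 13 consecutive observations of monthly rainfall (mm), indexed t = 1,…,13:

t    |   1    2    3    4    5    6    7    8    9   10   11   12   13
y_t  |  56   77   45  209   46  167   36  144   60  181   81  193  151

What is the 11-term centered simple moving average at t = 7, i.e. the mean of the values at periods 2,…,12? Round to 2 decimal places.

112.64

Sum of periods 2–12: 77 + 45 + 209 + 46 + 167 + 36 + 144 + 60 + 181 + 81 + 193 = 1239
Divide by 11: 1239 / 11 = 112.64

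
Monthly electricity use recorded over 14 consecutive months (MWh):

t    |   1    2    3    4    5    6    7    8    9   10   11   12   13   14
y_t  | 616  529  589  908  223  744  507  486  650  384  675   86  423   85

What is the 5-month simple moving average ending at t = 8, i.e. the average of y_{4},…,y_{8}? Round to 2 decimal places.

Sum of periods 4–8: 908 + 223 + 744 + 507 + 486 = 2868
Divide by 5: 2868 / 5 = 573.60

573.60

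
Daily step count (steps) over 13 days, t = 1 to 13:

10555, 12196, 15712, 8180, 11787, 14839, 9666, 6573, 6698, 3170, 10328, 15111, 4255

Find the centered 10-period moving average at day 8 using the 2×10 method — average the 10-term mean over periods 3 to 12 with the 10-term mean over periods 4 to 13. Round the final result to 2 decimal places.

9633.55

Sum over 3–12: 15712 + 8180 + 11787 + 14839 + 9666 + 6573 + 6698 + 3170 + 10328 + 15111 = 102064
Sum over 4–13: 8180 + 11787 + 14839 + 9666 + 6573 + 6698 + 3170 + 10328 + 15111 + 4255 = 90607
CMA at t=8 = (102064 + 90607) / (2·10) = 192671 / 20 = 9633.55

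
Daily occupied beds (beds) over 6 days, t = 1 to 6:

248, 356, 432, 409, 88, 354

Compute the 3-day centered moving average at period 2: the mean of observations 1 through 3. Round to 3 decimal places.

345.333

Sum of periods 1–3: 248 + 356 + 432 = 1036
Divide by 3: 1036 / 3 = 345.333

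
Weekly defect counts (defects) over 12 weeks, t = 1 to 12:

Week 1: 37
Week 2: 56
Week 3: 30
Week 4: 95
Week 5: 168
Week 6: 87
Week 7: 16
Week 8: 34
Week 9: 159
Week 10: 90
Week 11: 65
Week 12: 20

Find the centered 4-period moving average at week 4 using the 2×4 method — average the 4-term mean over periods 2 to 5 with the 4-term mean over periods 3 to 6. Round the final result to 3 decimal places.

91.125

Sum over 2–5: 56 + 30 + 95 + 168 = 349
Sum over 3–6: 30 + 95 + 168 + 87 = 380
CMA at t=4 = (349 + 380) / (2·4) = 729 / 8 = 91.125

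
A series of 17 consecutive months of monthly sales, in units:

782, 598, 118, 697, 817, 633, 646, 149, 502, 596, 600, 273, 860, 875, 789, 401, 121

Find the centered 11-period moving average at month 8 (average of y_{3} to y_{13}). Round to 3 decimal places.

Sum of periods 3–13: 118 + 697 + 817 + 633 + 646 + 149 + 502 + 596 + 600 + 273 + 860 = 5891
Divide by 11: 5891 / 11 = 535.545

535.545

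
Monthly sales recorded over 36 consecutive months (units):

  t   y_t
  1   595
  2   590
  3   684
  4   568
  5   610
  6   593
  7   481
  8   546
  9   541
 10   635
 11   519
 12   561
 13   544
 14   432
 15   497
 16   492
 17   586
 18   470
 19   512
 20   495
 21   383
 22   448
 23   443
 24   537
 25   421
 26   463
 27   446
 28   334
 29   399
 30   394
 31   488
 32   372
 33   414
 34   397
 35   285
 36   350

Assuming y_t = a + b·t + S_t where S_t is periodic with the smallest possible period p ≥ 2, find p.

7

First differences y_{t+1} − y_t: -5, 94, -116, 42, -17, -112, 65, -5, 94, -116, 42, -17, -112, 65, -5, 94, …
The difference pattern repeats every 7 terms and not for any smaller step, so p = 7.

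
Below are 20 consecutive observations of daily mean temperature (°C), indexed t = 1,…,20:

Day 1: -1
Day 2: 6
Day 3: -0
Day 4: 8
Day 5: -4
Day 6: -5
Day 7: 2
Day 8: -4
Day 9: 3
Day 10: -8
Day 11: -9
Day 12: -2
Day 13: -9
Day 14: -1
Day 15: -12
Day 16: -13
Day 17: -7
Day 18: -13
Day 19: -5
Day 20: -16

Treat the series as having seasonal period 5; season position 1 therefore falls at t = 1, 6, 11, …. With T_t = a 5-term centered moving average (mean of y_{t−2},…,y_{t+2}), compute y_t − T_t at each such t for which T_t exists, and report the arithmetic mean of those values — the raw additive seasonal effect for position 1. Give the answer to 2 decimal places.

-4.07

Season position 1 occurs at t = 6, 11, 16 (where T_t is defined).
t=6: T_6 = -0.6000; y_6 − T_6 = -5 − -0.6000 = -4.4000
t=11: T_11 = -5.0000; y_11 − T_11 = -9 − -5.0000 = -4.0000
t=16: T_16 = -9.2000; y_16 − T_16 = -13 − -9.2000 = -3.8000
Mean deviation: (-4.4000 + -4.0000 + -3.8000) / 3 = -4.07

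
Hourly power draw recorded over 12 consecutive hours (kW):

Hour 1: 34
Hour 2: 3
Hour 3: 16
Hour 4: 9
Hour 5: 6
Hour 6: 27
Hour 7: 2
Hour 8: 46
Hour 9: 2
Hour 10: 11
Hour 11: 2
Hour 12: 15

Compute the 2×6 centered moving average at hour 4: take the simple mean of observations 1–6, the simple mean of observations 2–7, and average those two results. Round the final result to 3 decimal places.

Sum over 1–6: 34 + 3 + 16 + 9 + 6 + 27 = 95
Sum over 2–7: 3 + 16 + 9 + 6 + 27 + 2 = 63
CMA at t=4 = (95 + 63) / (2·6) = 158 / 12 = 13.167

13.167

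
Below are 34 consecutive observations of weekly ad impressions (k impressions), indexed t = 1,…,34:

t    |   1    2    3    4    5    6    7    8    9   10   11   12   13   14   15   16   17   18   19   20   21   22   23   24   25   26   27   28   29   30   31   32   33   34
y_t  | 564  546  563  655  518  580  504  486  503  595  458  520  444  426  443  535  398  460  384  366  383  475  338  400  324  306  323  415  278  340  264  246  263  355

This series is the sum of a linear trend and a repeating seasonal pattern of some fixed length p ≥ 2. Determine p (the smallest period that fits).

6

First differences y_{t+1} − y_t: -18, 17, 92, -137, 62, -76, -18, 17, 92, -137, 62, -76, -18, 17, …
The difference pattern repeats every 6 terms and not for any smaller step, so p = 6.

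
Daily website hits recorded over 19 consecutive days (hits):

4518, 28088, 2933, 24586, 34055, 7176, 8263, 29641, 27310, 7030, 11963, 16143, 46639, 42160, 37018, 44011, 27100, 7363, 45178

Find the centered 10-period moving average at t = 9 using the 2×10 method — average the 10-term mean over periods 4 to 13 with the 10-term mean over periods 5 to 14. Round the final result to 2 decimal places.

Sum over 4–13: 24586 + 34055 + 7176 + 8263 + 29641 + 27310 + 7030 + 11963 + 16143 + 46639 = 212806
Sum over 5–14: 34055 + 7176 + 8263 + 29641 + 27310 + 7030 + 11963 + 16143 + 46639 + 42160 = 230380
CMA at t=9 = (212806 + 230380) / (2·10) = 443186 / 20 = 22159.30

22159.30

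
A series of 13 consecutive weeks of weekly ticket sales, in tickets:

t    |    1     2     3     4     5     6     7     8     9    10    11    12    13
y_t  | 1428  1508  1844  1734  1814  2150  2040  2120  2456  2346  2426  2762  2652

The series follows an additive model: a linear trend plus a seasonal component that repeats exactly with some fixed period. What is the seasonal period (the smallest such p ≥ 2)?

3

First differences y_{t+1} − y_t: 80, 336, -110, 80, 336, -110, 80, 336, …
The difference pattern repeats every 3 terms and not for any smaller step, so p = 3.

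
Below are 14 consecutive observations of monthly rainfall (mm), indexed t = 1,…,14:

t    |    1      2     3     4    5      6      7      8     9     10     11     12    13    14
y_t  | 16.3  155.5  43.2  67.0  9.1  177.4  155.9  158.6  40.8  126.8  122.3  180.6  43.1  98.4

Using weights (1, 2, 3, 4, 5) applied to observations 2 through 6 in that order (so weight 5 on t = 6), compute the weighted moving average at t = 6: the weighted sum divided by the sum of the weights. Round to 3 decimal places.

91.087

Weighted sum: 1·155.5 + 2·43.2 + 3·67.0 + 4·9.1 + 5·177.4 = 155.5 + 86.4 + 201.0 + 36.4 + 887.0 = 1366.3
Weight total: 1 + 2 + 3 + 4 + 5 = 15
WMA = 1366.3 / 15 = 91.087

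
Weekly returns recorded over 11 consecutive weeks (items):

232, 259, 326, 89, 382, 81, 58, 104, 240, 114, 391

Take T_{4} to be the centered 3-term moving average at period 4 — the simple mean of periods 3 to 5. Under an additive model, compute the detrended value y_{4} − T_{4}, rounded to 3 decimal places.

Trend T_4 = (326 + 89 + 382) / 3 = 797/3 = 265.66667
Detrended value: 89 − 265.66667 = -176.667

-176.667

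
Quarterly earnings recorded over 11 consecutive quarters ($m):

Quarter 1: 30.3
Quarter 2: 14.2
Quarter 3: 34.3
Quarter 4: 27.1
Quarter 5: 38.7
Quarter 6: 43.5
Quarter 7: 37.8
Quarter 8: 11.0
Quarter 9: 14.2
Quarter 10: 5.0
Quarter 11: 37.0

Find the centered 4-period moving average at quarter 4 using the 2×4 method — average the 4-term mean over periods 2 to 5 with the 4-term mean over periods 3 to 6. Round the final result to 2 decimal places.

Sum over 2–5: 14.2 + 34.3 + 27.1 + 38.7 = 114.3
Sum over 3–6: 34.3 + 27.1 + 38.7 + 43.5 = 143.6
CMA at t=4 = (114.3 + 143.6) / (2·4) = 257.9 / 8 = 32.24

32.24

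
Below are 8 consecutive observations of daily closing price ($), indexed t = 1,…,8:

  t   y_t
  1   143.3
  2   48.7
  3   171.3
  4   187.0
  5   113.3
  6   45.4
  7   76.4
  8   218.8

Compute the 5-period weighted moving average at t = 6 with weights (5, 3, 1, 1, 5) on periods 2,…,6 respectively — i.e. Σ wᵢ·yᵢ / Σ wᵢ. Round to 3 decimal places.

85.647

Weighted sum: 5·48.7 + 3·171.3 + 1·187.0 + 1·113.3 + 5·45.4 = 243.5 + 513.9 + 187.0 + 113.3 + 227.0 = 1284.7
Weight total: 5 + 3 + 1 + 1 + 5 = 15
WMA = 1284.7 / 15 = 85.647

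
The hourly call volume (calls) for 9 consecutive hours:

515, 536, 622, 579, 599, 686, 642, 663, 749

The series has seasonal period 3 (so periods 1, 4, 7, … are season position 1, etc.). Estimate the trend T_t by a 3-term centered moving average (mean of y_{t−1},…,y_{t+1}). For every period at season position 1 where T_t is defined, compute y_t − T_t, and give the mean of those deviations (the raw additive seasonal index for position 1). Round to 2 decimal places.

Season position 1 occurs at t = 4, 7 (where T_t is defined).
t=4: T_4 = 600.0000; y_4 − T_4 = 579 − 600.0000 = -21.0000
t=7: T_7 = 663.6667; y_7 − T_7 = 642 − 663.6667 = -21.6667
Mean deviation: (-21.0000 + -21.6667) / 2 = -21.33

-21.33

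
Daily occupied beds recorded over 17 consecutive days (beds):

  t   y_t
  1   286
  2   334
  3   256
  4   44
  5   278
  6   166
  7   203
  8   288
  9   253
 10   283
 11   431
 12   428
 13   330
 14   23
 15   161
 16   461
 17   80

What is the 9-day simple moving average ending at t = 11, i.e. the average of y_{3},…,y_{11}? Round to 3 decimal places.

244.667

Sum of periods 3–11: 256 + 44 + 278 + 166 + 203 + 288 + 253 + 283 + 431 = 2202
Divide by 9: 2202 / 9 = 244.667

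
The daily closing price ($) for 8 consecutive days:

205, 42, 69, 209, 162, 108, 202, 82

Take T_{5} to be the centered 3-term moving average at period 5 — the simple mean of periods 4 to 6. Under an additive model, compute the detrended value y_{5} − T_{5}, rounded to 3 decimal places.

Trend T_5 = (209 + 162 + 108) / 3 = 479/3 = 159.66667
Detrended value: 162 − 159.66667 = 2.333

2.333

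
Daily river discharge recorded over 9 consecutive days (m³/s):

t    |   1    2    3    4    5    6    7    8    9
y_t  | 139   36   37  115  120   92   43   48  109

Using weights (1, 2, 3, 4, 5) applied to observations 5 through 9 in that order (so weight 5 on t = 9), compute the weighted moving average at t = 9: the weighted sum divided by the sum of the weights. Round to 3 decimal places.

Weighted sum: 1·120 + 2·92 + 3·43 + 4·48 + 5·109 = 120 + 184 + 129 + 192 + 545 = 1170
Weight total: 1 + 2 + 3 + 4 + 5 = 15
WMA = 1170 / 15 = 78.000

78.000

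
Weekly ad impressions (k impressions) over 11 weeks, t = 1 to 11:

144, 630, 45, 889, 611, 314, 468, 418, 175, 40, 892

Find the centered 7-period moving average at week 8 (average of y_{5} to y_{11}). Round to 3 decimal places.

Sum of periods 5–11: 611 + 314 + 468 + 418 + 175 + 40 + 892 = 2918
Divide by 7: 2918 / 7 = 416.857

416.857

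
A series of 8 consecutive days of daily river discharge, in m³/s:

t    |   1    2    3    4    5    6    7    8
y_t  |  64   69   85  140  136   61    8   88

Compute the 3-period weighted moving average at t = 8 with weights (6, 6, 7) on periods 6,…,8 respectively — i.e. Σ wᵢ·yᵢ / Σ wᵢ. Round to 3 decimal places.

54.211

Weighted sum: 6·61 + 6·8 + 7·88 = 366 + 48 + 616 = 1030
Weight total: 6 + 6 + 7 = 19
WMA = 1030 / 19 = 54.211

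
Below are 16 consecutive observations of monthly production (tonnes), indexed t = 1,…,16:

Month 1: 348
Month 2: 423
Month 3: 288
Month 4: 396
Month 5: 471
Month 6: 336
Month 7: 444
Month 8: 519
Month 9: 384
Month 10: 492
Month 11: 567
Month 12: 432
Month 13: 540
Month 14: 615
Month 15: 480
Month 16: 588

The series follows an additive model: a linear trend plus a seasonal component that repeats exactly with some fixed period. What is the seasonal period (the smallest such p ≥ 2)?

First differences y_{t+1} − y_t: 75, -135, 108, 75, -135, 108, 75, -135, …
The difference pattern repeats every 3 terms and not for any smaller step, so p = 3.

3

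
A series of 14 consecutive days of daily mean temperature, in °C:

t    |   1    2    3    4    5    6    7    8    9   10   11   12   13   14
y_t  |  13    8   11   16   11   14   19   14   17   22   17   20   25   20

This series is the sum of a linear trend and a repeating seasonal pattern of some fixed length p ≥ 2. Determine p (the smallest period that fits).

3

First differences y_{t+1} − y_t: -5, 3, 5, -5, 3, 5, -5, 3, …
The difference pattern repeats every 3 terms and not for any smaller step, so p = 3.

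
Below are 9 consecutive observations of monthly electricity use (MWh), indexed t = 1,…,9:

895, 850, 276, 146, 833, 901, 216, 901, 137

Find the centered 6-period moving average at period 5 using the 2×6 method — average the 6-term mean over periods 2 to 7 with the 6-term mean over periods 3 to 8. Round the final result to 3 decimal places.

541.250

Sum over 2–7: 850 + 276 + 146 + 833 + 901 + 216 = 3222
Sum over 3–8: 276 + 146 + 833 + 901 + 216 + 901 = 3273
CMA at t=5 = (3222 + 3273) / (2·6) = 6495 / 12 = 541.250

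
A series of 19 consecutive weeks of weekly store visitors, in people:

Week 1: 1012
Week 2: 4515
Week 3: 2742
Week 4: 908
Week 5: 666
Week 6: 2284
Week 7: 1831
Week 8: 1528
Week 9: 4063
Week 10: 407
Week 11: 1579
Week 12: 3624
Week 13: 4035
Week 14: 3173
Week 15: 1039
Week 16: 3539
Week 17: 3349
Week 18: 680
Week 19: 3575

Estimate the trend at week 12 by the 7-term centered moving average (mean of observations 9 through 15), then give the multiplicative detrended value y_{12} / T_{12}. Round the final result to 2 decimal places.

Trend T_12 = (4063 + 407 + 1579 + 3624 + 4035 + 3173 + 1039) / 7 = 17920/7 = 2560.0000
Ratio to trend: 3624 / 2560.0000 = 1.42

1.42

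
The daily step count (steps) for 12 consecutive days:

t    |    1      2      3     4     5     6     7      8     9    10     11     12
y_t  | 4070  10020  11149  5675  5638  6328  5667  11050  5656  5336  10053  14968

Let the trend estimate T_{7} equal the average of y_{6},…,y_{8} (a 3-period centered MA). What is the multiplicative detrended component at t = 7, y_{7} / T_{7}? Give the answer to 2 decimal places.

0.74

Trend T_7 = (6328 + 5667 + 11050) / 3 = 23045/3 = 7681.6667
Ratio to trend: 5667 / 7681.6667 = 0.74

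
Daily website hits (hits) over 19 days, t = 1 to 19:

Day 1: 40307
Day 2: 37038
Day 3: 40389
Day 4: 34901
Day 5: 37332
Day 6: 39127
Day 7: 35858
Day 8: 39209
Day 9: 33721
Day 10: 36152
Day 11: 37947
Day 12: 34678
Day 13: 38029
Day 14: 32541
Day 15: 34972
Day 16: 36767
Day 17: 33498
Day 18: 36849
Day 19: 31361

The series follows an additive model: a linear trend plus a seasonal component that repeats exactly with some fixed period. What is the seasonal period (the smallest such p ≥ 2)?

First differences y_{t+1} − y_t: -3269, 3351, -5488, 2431, 1795, -3269, 3351, -5488, 2431, 1795, -3269, 3351, …
The difference pattern repeats every 5 terms and not for any smaller step, so p = 5.

5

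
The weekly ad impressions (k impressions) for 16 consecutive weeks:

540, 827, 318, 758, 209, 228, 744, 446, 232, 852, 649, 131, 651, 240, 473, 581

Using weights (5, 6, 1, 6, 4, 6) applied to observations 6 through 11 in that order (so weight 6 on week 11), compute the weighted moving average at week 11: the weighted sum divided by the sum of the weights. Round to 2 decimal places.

Weighted sum: 5·228 + 6·744 + 1·446 + 6·232 + 4·852 + 6·649 = 1140 + 4464 + 446 + 1392 + 3408 + 3894 = 14744
Weight total: 5 + 6 + 1 + 6 + 4 + 6 = 28
WMA = 14744 / 28 = 526.57

526.57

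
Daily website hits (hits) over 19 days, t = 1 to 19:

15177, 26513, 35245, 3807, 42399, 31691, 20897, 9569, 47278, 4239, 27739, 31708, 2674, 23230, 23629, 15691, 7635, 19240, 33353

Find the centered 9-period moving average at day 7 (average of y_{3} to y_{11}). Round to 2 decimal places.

Sum of periods 3–11: 35245 + 3807 + 42399 + 31691 + 20897 + 9569 + 47278 + 4239 + 27739 = 222864
Divide by 9: 222864 / 9 = 24762.67

24762.67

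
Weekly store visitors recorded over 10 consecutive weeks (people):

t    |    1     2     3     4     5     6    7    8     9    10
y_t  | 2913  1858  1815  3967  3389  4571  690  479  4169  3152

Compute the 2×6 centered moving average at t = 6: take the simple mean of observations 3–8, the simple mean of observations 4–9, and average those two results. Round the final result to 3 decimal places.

2681.333

Sum over 3–8: 1815 + 3967 + 3389 + 4571 + 690 + 479 = 14911
Sum over 4–9: 3967 + 3389 + 4571 + 690 + 479 + 4169 = 17265
CMA at t=6 = (14911 + 17265) / (2·6) = 32176 / 12 = 2681.333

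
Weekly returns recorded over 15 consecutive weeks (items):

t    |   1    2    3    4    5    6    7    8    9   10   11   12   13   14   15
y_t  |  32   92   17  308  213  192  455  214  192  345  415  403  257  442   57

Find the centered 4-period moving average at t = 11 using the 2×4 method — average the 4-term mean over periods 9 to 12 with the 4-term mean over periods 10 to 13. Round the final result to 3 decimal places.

Sum over 9–12: 192 + 345 + 415 + 403 = 1355
Sum over 10–13: 345 + 415 + 403 + 257 = 1420
CMA at t=11 = (1355 + 1420) / (2·4) = 2775 / 8 = 346.875

346.875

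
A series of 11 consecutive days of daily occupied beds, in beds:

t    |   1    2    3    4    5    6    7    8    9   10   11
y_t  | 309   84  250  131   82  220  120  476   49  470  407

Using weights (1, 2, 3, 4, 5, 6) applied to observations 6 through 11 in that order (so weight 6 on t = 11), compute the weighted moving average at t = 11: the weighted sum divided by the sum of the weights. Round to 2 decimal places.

Weighted sum: 1·220 + 2·120 + 3·476 + 4·49 + 5·470 + 6·407 = 220 + 240 + 1428 + 196 + 2350 + 2442 = 6876
Weight total: 1 + 2 + 3 + 4 + 5 + 6 = 21
WMA = 6876 / 21 = 327.43

327.43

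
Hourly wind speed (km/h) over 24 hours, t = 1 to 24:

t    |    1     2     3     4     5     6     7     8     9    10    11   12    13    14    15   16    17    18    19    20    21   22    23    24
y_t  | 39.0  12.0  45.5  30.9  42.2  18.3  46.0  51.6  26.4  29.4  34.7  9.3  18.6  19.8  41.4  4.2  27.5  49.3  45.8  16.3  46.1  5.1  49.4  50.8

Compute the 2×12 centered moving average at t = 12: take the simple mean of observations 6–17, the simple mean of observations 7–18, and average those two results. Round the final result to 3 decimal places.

28.558

Sum over 6–17: 18.3 + 46.0 + 51.6 + 26.4 + 29.4 + 34.7 + 9.3 + 18.6 + 19.8 + 41.4 + 4.2 + 27.5 = 327.2
Sum over 7–18: 46.0 + 51.6 + 26.4 + 29.4 + 34.7 + 9.3 + 18.6 + 19.8 + 41.4 + 4.2 + 27.5 + 49.3 = 358.2
CMA at t=12 = (327.2 + 358.2) / (2·12) = 685.4 / 24 = 28.558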